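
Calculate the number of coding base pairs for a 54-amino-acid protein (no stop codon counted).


Each amino acid = 1 codon = 3 bp
bp = 54 * 3 = 162 bp

162 bp


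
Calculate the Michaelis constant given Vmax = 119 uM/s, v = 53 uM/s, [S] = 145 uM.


Km = [S] * (Vmax - v) / v
Km = 145 * (119 - 53) / 53
Km = 180.566 uM

180.566 uM


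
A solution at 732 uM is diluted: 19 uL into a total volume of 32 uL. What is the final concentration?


C2 = C1 * V1 / V2
C2 = 732 * 19 / 32
C2 = 434.625 uM

434.625 uM


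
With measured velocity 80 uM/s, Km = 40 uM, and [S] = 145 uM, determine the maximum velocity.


Vmax = v * (Km + [S]) / [S]
Vmax = 80 * (40 + 145) / 145
Vmax = 102.069 uM/s

102.069 uM/s


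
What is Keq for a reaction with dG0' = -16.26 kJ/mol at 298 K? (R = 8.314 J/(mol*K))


Keq = exp(-dG0 * 1000 / (R * T))
Keq = exp(-(-16.26) * 1000 / (8.314 * 298))
Keq = 708.3065

708.3065


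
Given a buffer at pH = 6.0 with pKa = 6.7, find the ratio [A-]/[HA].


[A-]/[HA] = 10^(pH - pKa)
= 10^(6.0 - 6.7)
= 0.1995

0.1995


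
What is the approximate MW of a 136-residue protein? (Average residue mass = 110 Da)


MW = n_residues * 110 Da
MW = 136 * 110
MW = 14960 Da

14960 Da


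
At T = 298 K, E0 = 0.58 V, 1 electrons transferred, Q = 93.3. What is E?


E = E0 - (RT/nF) * ln(Q)
E = 0.58 - (8.314 * 298 / (1 * 96485)) * ln(93.3)
E = 0.4635 V

0.4635 V


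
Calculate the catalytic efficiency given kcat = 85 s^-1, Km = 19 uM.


Catalytic efficiency = kcat / Km
= 85 / 19
= 4.4737 uM^-1*s^-1

4.4737 uM^-1*s^-1


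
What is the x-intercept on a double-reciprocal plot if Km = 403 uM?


x-intercept = -1/Km
= -1/403
= -0.0025 1/uM

-0.0025 1/uM


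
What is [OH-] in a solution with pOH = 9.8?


[OH-] = 10^(-pOH)
[OH-] = 10^(-9.8)
[OH-] = 1.585e-10 M

1.585e-10 M


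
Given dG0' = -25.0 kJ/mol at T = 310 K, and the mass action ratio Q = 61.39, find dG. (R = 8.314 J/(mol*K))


dG = dG0' + RT * ln(Q) / 1000
dG = -25.0 + 8.314 * 310 * ln(61.39) / 1000
dG = -14.3885 kJ/mol

-14.3885 kJ/mol


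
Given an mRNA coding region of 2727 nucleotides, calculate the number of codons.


codons = nucleotides / 3
codons = 2727 / 3 = 909

909


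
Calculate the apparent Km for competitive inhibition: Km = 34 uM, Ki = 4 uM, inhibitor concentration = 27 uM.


Km_app = Km * (1 + [I]/Ki)
Km_app = 34 * (1 + 27/4)
Km_app = 263.5 uM

263.5 uM


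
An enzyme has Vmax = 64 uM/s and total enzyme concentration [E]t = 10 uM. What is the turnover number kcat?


kcat = Vmax / [E]t
kcat = 64 / 10
kcat = 6.4 s^-1

6.4 s^-1


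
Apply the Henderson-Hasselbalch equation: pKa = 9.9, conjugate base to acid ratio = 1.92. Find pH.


pH = pKa + log10([A-]/[HA])
pH = 9.9 + log10(1.92)
pH = 10.1833

10.1833


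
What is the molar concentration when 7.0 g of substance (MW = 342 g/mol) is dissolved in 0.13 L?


C = (mass / MW) / volume
C = (7.0 / 342) / 0.13
C = 0.1574 M

0.1574 M


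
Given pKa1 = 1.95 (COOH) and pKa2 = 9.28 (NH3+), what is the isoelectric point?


pI = (pKa1 + pKa2) / 2
pI = (1.95 + 9.28) / 2
pI = 5.615

5.615


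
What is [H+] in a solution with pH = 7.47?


[H+] = 10^(-pH)
[H+] = 10^(-7.47)
[H+] = 3.388e-08 M

3.388e-08 M


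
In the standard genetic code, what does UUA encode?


Standard genetic code lookup.
Codon UUA -> Leu

Leu


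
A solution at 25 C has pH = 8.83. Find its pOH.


pOH = 14 - pH
pOH = 14 - 8.83
pOH = 5.17

5.17


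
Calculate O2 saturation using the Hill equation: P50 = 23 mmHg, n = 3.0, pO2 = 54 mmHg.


Y = pO2^n / (P50^n + pO2^n)
Y = 54^3.0 / (23^3.0 + 54^3.0)
Y = 92.83%

92.83%


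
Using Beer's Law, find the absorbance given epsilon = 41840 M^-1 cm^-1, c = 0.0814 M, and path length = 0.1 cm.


A = epsilon * c * l
A = 41840 * 0.0814 * 0.1
A = 340.5776

340.5776


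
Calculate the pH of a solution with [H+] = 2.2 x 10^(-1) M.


pH = -log10([H+])
pH = -log10(2.2 x 10^(-1))
pH = 0.6576

0.6576


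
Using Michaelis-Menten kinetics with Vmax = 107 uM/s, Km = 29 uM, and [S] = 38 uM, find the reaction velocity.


v = Vmax * [S] / (Km + [S])
v = 107 * 38 / (29 + 38)
v = 60.6866 uM/s

60.6866 uM/s


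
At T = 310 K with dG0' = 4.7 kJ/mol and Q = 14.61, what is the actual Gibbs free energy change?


dG = dG0' + RT * ln(Q) / 1000
dG = 4.7 + 8.314 * 310 * ln(14.61) / 1000
dG = 11.6117 kJ/mol

11.6117 kJ/mol


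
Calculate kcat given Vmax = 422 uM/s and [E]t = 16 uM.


kcat = Vmax / [E]t
kcat = 422 / 16
kcat = 26.375 s^-1

26.375 s^-1


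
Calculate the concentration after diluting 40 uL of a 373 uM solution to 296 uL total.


C2 = C1 * V1 / V2
C2 = 373 * 40 / 296
C2 = 50.4054 uM

50.4054 uM


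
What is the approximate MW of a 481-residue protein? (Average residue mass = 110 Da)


MW = n_residues * 110 Da
MW = 481 * 110
MW = 52910 Da

52910 Da


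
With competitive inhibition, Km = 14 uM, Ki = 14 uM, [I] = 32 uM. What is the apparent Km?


Km_app = Km * (1 + [I]/Ki)
Km_app = 14 * (1 + 32/14)
Km_app = 46.0 uM

46.0 uM


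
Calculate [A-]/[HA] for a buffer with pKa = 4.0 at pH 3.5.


[A-]/[HA] = 10^(pH - pKa)
= 10^(3.5 - 4.0)
= 0.3162

0.3162


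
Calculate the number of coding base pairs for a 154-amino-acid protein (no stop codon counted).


Each amino acid = 1 codon = 3 bp
bp = 154 * 3 = 462 bp

462 bp


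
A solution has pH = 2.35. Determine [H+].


[H+] = 10^(-pH)
[H+] = 10^(-2.35)
[H+] = 0.0045 M

0.0045 M


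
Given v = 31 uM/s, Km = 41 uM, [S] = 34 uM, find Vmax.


Vmax = v * (Km + [S]) / [S]
Vmax = 31 * (41 + 34) / 34
Vmax = 68.3824 uM/s

68.3824 uM/s


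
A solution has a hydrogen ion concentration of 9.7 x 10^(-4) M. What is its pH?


pH = -log10([H+])
pH = -log10(9.7 x 10^(-4))
pH = 3.0132

3.0132


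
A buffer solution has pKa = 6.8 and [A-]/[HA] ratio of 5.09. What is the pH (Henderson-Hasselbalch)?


pH = pKa + log10([A-]/[HA])
pH = 6.8 + log10(5.09)
pH = 7.5067

7.5067


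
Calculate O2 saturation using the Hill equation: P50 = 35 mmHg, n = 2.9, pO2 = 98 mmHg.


Y = pO2^n / (P50^n + pO2^n)
Y = 98^2.9 / (35^2.9 + 98^2.9)
Y = 95.19%

95.19%


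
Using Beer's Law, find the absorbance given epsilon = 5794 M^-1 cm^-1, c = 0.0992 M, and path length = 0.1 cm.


A = epsilon * c * l
A = 5794 * 0.0992 * 0.1
A = 57.4765

57.4765


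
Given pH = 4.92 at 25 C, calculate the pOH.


pOH = 14 - pH
pOH = 14 - 4.92
pOH = 9.08

9.08


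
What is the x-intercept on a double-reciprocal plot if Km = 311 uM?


x-intercept = -1/Km
= -1/311
= -0.0032 1/uM

-0.0032 1/uM


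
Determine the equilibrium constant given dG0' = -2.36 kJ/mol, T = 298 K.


Keq = exp(-dG0 * 1000 / (R * T))
Keq = exp(-(-2.36) * 1000 / (8.314 * 298))
Keq = 2.5923

2.5923


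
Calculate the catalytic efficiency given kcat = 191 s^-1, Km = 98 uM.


Catalytic efficiency = kcat / Km
= 191 / 98
= 1.949 uM^-1*s^-1

1.949 uM^-1*s^-1


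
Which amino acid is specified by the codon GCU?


Standard genetic code lookup.
Codon GCU -> Ala

Ala


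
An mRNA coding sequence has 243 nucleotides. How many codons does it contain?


codons = nucleotides / 3
codons = 243 / 3 = 81

81


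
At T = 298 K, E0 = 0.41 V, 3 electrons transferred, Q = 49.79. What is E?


E = E0 - (RT/nF) * ln(Q)
E = 0.41 - (8.314 * 298 / (3 * 96485)) * ln(49.79)
E = 0.3766 V

0.3766 V


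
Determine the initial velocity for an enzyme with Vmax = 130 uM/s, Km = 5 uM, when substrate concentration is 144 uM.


v = Vmax * [S] / (Km + [S])
v = 130 * 144 / (5 + 144)
v = 125.6376 uM/s

125.6376 uM/s


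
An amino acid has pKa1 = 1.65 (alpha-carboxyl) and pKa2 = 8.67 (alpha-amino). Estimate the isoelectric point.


pI = (pKa1 + pKa2) / 2
pI = (1.65 + 8.67) / 2
pI = 5.16

5.16


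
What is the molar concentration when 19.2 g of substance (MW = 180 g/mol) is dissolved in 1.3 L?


C = (mass / MW) / volume
C = (19.2 / 180) / 1.3
C = 0.0821 M

0.0821 M


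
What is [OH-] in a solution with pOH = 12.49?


[OH-] = 10^(-pOH)
[OH-] = 10^(-12.49)
[OH-] = 3.236e-13 M

3.236e-13 M


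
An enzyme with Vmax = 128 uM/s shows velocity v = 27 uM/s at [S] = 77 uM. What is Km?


Km = [S] * (Vmax - v) / v
Km = 77 * (128 - 27) / 27
Km = 288.037 uM

288.037 uM


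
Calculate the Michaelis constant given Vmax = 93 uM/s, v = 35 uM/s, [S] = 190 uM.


Km = [S] * (Vmax - v) / v
Km = 190 * (93 - 35) / 35
Km = 314.8571 uM

314.8571 uM


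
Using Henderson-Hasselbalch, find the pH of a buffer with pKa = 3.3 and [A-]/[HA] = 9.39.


pH = pKa + log10([A-]/[HA])
pH = 3.3 + log10(9.39)
pH = 4.2727

4.2727


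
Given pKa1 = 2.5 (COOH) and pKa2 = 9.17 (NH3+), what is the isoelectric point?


pI = (pKa1 + pKa2) / 2
pI = (2.5 + 9.17) / 2
pI = 5.835

5.835


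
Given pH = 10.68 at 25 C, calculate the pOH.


pOH = 14 - pH
pOH = 14 - 10.68
pOH = 3.32

3.32


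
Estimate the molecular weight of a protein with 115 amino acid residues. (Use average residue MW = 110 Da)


MW = n_residues * 110 Da
MW = 115 * 110
MW = 12650 Da

12650 Da


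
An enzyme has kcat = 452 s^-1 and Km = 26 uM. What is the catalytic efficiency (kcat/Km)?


Catalytic efficiency = kcat / Km
= 452 / 26
= 17.3846 uM^-1*s^-1

17.3846 uM^-1*s^-1


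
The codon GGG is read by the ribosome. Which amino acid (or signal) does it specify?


Standard genetic code lookup.
Codon GGG -> Gly

Gly


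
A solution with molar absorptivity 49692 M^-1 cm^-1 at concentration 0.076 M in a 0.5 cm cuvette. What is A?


A = epsilon * c * l
A = 49692 * 0.076 * 0.5
A = 1888.296

1888.296


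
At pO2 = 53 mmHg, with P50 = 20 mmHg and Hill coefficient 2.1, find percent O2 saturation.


Y = pO2^n / (P50^n + pO2^n)
Y = 53^2.1 / (20^2.1 + 53^2.1)
Y = 88.56%

88.56%


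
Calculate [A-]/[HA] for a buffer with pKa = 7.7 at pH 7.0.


[A-]/[HA] = 10^(pH - pKa)
= 10^(7.0 - 7.7)
= 0.1995

0.1995


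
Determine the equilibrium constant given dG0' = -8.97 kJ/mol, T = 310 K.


Keq = exp(-dG0 * 1000 / (R * T))
Keq = exp(-(-8.97) * 1000 / (8.314 * 310))
Keq = 32.4705

32.4705


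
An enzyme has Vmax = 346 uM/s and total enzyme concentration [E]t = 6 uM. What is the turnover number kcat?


kcat = Vmax / [E]t
kcat = 346 / 6
kcat = 57.6667 s^-1

57.6667 s^-1


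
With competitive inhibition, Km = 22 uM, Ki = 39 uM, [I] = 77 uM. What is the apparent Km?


Km_app = Km * (1 + [I]/Ki)
Km_app = 22 * (1 + 77/39)
Km_app = 65.4359 uM

65.4359 uM


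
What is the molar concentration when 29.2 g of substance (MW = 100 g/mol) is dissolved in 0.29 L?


C = (mass / MW) / volume
C = (29.2 / 100) / 0.29
C = 1.0069 M

1.0069 M


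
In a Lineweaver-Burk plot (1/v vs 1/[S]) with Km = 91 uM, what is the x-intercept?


x-intercept = -1/Km
= -1/91
= -0.011 1/uM

-0.011 1/uM


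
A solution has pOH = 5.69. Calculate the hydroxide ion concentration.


[OH-] = 10^(-pOH)
[OH-] = 10^(-5.69)
[OH-] = 2.042e-06 M

2.042e-06 M


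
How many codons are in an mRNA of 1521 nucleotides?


codons = nucleotides / 3
codons = 1521 / 3 = 507

507


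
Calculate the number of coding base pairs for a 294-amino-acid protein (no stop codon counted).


Each amino acid = 1 codon = 3 bp
bp = 294 * 3 = 882 bp

882 bp


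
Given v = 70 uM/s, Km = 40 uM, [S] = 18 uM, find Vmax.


Vmax = v * (Km + [S]) / [S]
Vmax = 70 * (40 + 18) / 18
Vmax = 225.5556 uM/s

225.5556 uM/s


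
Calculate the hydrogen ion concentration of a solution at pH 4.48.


[H+] = 10^(-pH)
[H+] = 10^(-4.48)
[H+] = 3.311e-05 M

3.311e-05 M


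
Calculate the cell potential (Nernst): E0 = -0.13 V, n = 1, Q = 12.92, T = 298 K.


E = E0 - (RT/nF) * ln(Q)
E = -0.13 - (8.314 * 298 / (1 * 96485)) * ln(12.92)
E = -0.1957 V

-0.1957 V


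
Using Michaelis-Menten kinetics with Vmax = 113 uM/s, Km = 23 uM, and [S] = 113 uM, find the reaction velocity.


v = Vmax * [S] / (Km + [S])
v = 113 * 113 / (23 + 113)
v = 93.8897 uM/s

93.8897 uM/s


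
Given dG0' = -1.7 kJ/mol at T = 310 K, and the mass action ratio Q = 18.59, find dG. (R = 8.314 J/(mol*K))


dG = dG0' + RT * ln(Q) / 1000
dG = -1.7 + 8.314 * 310 * ln(18.59) / 1000
dG = 5.8326 kJ/mol

5.8326 kJ/mol


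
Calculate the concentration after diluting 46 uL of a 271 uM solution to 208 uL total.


C2 = C1 * V1 / V2
C2 = 271 * 46 / 208
C2 = 59.9327 uM

59.9327 uM


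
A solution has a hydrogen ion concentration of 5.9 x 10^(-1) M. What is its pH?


pH = -log10([H+])
pH = -log10(5.9 x 10^(-1))
pH = 0.2291

0.2291


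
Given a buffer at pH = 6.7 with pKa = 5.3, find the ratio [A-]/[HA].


[A-]/[HA] = 10^(pH - pKa)
= 10^(6.7 - 5.3)
= 25.1189

25.1189


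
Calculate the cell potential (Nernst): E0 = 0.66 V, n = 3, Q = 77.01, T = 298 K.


E = E0 - (RT/nF) * ln(Q)
E = 0.66 - (8.314 * 298 / (3 * 96485)) * ln(77.01)
E = 0.6228 V

0.6228 V


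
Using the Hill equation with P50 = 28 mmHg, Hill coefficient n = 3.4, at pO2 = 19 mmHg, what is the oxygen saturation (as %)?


Y = pO2^n / (P50^n + pO2^n)
Y = 19^3.4 / (28^3.4 + 19^3.4)
Y = 21.11%

21.11%


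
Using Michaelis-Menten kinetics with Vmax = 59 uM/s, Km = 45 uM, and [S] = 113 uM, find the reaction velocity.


v = Vmax * [S] / (Km + [S])
v = 59 * 113 / (45 + 113)
v = 42.1962 uM/s

42.1962 uM/s


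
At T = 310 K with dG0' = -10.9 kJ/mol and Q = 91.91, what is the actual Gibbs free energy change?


dG = dG0' + RT * ln(Q) / 1000
dG = -10.9 + 8.314 * 310 * ln(91.91) / 1000
dG = 0.7517 kJ/mol

0.7517 kJ/mol


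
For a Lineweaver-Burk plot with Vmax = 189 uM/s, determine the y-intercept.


y-intercept = 1/Vmax
= 1/189
= 0.0053 s/uM

0.0053 s/uM


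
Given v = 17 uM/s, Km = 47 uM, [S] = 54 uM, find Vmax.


Vmax = v * (Km + [S]) / [S]
Vmax = 17 * (47 + 54) / 54
Vmax = 31.7963 uM/s

31.7963 uM/s


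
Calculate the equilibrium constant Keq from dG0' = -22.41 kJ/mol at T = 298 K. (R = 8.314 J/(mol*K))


Keq = exp(-dG0 * 1000 / (R * T))
Keq = exp(-(-22.41) * 1000 / (8.314 * 298))
Keq = 8477.2875

8477.2875


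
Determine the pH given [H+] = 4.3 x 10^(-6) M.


pH = -log10([H+])
pH = -log10(4.3 x 10^(-6))
pH = 5.3665

5.3665


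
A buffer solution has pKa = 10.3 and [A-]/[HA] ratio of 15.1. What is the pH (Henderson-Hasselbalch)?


pH = pKa + log10([A-]/[HA])
pH = 10.3 + log10(15.1)
pH = 11.479

11.479


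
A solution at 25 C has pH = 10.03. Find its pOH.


pOH = 14 - pH
pOH = 14 - 10.03
pOH = 3.97

3.97


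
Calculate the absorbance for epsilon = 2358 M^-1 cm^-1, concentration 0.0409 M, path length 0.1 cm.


A = epsilon * c * l
A = 2358 * 0.0409 * 0.1
A = 9.6442

9.6442


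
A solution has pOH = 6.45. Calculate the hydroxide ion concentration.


[OH-] = 10^(-pOH)
[OH-] = 10^(-6.45)
[OH-] = 3.548e-07 M

3.548e-07 M


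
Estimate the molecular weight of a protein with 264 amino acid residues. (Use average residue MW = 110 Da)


MW = n_residues * 110 Da
MW = 264 * 110
MW = 29040 Da

29040 Da


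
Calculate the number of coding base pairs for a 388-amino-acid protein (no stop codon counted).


Each amino acid = 1 codon = 3 bp
bp = 388 * 3 = 1164 bp

1164 bp


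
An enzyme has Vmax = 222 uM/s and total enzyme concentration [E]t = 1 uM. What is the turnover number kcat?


kcat = Vmax / [E]t
kcat = 222 / 1
kcat = 222.0 s^-1

222.0 s^-1


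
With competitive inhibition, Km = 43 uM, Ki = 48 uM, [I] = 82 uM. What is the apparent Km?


Km_app = Km * (1 + [I]/Ki)
Km_app = 43 * (1 + 82/48)
Km_app = 116.4583 uM

116.4583 uM


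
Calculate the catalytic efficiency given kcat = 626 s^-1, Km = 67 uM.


Catalytic efficiency = kcat / Km
= 626 / 67
= 9.3433 uM^-1*s^-1

9.3433 uM^-1*s^-1


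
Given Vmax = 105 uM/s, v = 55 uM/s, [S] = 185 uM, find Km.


Km = [S] * (Vmax - v) / v
Km = 185 * (105 - 55) / 55
Km = 168.1818 uM

168.1818 uM


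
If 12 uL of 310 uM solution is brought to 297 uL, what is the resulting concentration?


C2 = C1 * V1 / V2
C2 = 310 * 12 / 297
C2 = 12.5253 uM

12.5253 uM


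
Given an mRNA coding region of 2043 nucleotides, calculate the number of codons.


codons = nucleotides / 3
codons = 2043 / 3 = 681

681


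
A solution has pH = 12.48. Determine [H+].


[H+] = 10^(-pH)
[H+] = 10^(-12.48)
[H+] = 3.311e-13 M

3.311e-13 M


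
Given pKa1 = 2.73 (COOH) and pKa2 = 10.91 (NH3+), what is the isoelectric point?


pI = (pKa1 + pKa2) / 2
pI = (2.73 + 10.91) / 2
pI = 6.82

6.82


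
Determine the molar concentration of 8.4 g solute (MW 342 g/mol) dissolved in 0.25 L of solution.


C = (mass / MW) / volume
C = (8.4 / 342) / 0.25
C = 0.0982 M

0.0982 M


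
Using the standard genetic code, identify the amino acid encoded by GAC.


Standard genetic code lookup.
Codon GAC -> Asp

Asp


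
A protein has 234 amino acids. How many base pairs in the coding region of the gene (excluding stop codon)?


Each amino acid = 1 codon = 3 bp
bp = 234 * 3 = 702 bp

702 bp


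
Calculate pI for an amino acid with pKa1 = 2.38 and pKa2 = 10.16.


pI = (pKa1 + pKa2) / 2
pI = (2.38 + 10.16) / 2
pI = 6.27

6.27


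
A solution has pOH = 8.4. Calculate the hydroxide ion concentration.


[OH-] = 10^(-pOH)
[OH-] = 10^(-8.4)
[OH-] = 3.981e-09 M

3.981e-09 M


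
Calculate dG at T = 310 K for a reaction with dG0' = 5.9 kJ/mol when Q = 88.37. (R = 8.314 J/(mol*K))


dG = dG0' + RT * ln(Q) / 1000
dG = 5.9 + 8.314 * 310 * ln(88.37) / 1000
dG = 17.4504 kJ/mol

17.4504 kJ/mol


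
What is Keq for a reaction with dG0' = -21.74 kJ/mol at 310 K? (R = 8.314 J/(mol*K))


Keq = exp(-dG0 * 1000 / (R * T))
Keq = exp(-(-21.74) * 1000 / (8.314 * 310))
Keq = 4605.715

4605.715


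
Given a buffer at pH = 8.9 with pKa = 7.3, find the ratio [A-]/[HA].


[A-]/[HA] = 10^(pH - pKa)
= 10^(8.9 - 7.3)
= 39.8107

39.8107


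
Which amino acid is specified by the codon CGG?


Standard genetic code lookup.
Codon CGG -> Arg

Arg


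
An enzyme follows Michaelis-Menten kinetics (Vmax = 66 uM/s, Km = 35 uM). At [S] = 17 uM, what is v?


v = Vmax * [S] / (Km + [S])
v = 66 * 17 / (35 + 17)
v = 21.5769 uM/s

21.5769 uM/s


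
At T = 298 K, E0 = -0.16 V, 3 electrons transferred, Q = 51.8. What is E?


E = E0 - (RT/nF) * ln(Q)
E = -0.16 - (8.314 * 298 / (3 * 96485)) * ln(51.8)
E = -0.1938 V

-0.1938 V


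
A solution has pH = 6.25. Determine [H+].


[H+] = 10^(-pH)
[H+] = 10^(-6.25)
[H+] = 5.623e-07 M

5.623e-07 M


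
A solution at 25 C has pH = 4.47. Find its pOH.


pOH = 14 - pH
pOH = 14 - 4.47
pOH = 9.53

9.53


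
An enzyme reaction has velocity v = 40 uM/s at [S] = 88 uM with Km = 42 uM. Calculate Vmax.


Vmax = v * (Km + [S]) / [S]
Vmax = 40 * (42 + 88) / 88
Vmax = 59.0909 uM/s

59.0909 uM/s


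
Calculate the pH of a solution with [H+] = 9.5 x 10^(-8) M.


pH = -log10([H+])
pH = -log10(9.5 x 10^(-8))
pH = 7.0223

7.0223


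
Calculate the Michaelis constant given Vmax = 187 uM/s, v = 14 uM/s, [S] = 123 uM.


Km = [S] * (Vmax - v) / v
Km = 123 * (187 - 14) / 14
Km = 1519.9286 uM

1519.9286 uM


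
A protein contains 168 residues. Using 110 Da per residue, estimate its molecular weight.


MW = n_residues * 110 Da
MW = 168 * 110
MW = 18480 Da

18480 Da


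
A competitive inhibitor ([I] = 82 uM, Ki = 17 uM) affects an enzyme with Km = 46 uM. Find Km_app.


Km_app = Km * (1 + [I]/Ki)
Km_app = 46 * (1 + 82/17)
Km_app = 267.8824 uM

267.8824 uM


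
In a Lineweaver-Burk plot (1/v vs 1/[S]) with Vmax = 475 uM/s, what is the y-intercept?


y-intercept = 1/Vmax
= 1/475
= 0.0021 s/uM

0.0021 s/uM


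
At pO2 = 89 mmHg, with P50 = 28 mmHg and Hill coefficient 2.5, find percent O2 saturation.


Y = pO2^n / (P50^n + pO2^n)
Y = 89^2.5 / (28^2.5 + 89^2.5)
Y = 94.74%

94.74%


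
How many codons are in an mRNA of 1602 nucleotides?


codons = nucleotides / 3
codons = 1602 / 3 = 534

534


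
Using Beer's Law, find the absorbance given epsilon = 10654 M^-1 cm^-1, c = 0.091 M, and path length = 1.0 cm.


A = epsilon * c * l
A = 10654 * 0.091 * 1.0
A = 969.514

969.514


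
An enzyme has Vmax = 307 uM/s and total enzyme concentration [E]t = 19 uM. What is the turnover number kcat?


kcat = Vmax / [E]t
kcat = 307 / 19
kcat = 16.1579 s^-1

16.1579 s^-1


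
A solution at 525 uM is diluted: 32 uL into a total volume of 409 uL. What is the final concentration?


C2 = C1 * V1 / V2
C2 = 525 * 32 / 409
C2 = 41.0758 uM

41.0758 uM


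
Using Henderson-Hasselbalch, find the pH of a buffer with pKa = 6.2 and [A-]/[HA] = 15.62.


pH = pKa + log10([A-]/[HA])
pH = 6.2 + log10(15.62)
pH = 7.3937

7.3937


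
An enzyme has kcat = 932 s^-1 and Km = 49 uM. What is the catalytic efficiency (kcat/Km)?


Catalytic efficiency = kcat / Km
= 932 / 49
= 19.0204 uM^-1*s^-1

19.0204 uM^-1*s^-1


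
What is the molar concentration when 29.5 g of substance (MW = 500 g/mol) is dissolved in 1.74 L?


C = (mass / MW) / volume
C = (29.5 / 500) / 1.74
C = 0.0339 M

0.0339 M


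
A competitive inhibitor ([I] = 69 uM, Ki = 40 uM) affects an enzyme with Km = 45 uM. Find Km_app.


Km_app = Km * (1 + [I]/Ki)
Km_app = 45 * (1 + 69/40)
Km_app = 122.625 uM

122.625 uM


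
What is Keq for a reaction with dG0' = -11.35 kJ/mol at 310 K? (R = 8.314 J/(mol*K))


Keq = exp(-dG0 * 1000 / (R * T))
Keq = exp(-(-11.35) * 1000 / (8.314 * 310))
Keq = 81.7581

81.7581


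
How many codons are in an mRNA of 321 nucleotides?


codons = nucleotides / 3
codons = 321 / 3 = 107

107


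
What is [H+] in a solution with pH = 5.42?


[H+] = 10^(-pH)
[H+] = 10^(-5.42)
[H+] = 3.802e-06 M

3.802e-06 M


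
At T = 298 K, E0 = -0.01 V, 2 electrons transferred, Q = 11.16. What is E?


E = E0 - (RT/nF) * ln(Q)
E = -0.01 - (8.314 * 298 / (2 * 96485)) * ln(11.16)
E = -0.041 V

-0.041 V


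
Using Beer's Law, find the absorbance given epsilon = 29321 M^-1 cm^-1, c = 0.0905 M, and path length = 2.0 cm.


A = epsilon * c * l
A = 29321 * 0.0905 * 2.0
A = 5307.101

5307.101


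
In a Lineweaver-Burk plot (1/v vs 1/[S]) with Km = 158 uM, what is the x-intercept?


x-intercept = -1/Km
= -1/158
= -0.0063 1/uM

-0.0063 1/uM


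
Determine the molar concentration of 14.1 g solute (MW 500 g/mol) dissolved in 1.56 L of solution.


C = (mass / MW) / volume
C = (14.1 / 500) / 1.56
C = 0.0181 M

0.0181 M


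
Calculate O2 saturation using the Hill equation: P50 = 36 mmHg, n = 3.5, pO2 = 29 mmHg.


Y = pO2^n / (P50^n + pO2^n)
Y = 29^3.5 / (36^3.5 + 29^3.5)
Y = 31.93%

31.93%


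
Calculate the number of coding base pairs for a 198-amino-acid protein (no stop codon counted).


Each amino acid = 1 codon = 3 bp
bp = 198 * 3 = 594 bp

594 bp


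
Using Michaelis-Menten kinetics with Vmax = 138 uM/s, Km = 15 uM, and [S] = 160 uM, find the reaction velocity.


v = Vmax * [S] / (Km + [S])
v = 138 * 160 / (15 + 160)
v = 126.1714 uM/s

126.1714 uM/s


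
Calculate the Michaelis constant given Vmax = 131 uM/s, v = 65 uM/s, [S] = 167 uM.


Km = [S] * (Vmax - v) / v
Km = 167 * (131 - 65) / 65
Km = 169.5692 uM

169.5692 uM


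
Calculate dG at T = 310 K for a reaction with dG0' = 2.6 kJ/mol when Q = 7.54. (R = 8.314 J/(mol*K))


dG = dG0' + RT * ln(Q) / 1000
dG = 2.6 + 8.314 * 310 * ln(7.54) / 1000
dG = 7.8068 kJ/mol

7.8068 kJ/mol


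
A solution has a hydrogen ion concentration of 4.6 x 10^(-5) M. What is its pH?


pH = -log10([H+])
pH = -log10(4.6 x 10^(-5))
pH = 4.3372

4.3372


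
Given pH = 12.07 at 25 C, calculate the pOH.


pOH = 14 - pH
pOH = 14 - 12.07
pOH = 1.93

1.93


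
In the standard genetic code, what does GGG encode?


Standard genetic code lookup.
Codon GGG -> Gly

Gly


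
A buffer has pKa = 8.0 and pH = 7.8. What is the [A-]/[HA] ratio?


[A-]/[HA] = 10^(pH - pKa)
= 10^(7.8 - 8.0)
= 0.631

0.631


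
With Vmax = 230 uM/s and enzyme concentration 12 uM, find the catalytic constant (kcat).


kcat = Vmax / [E]t
kcat = 230 / 12
kcat = 19.1667 s^-1

19.1667 s^-1


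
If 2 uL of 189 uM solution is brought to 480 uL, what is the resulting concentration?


C2 = C1 * V1 / V2
C2 = 189 * 2 / 480
C2 = 0.7875 uM

0.7875 uM


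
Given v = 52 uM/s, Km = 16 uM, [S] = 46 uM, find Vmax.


Vmax = v * (Km + [S]) / [S]
Vmax = 52 * (16 + 46) / 46
Vmax = 70.087 uM/s

70.087 uM/s


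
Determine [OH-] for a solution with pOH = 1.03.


[OH-] = 10^(-pOH)
[OH-] = 10^(-1.03)
[OH-] = 0.0933 M

0.0933 M


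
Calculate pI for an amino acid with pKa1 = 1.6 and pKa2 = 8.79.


pI = (pKa1 + pKa2) / 2
pI = (1.6 + 8.79) / 2
pI = 5.195

5.195


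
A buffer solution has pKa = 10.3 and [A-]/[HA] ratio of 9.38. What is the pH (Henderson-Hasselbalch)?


pH = pKa + log10([A-]/[HA])
pH = 10.3 + log10(9.38)
pH = 11.2722

11.2722


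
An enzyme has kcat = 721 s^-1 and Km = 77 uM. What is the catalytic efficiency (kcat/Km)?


Catalytic efficiency = kcat / Km
= 721 / 77
= 9.3636 uM^-1*s^-1

9.3636 uM^-1*s^-1


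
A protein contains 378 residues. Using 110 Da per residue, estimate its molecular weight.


MW = n_residues * 110 Da
MW = 378 * 110
MW = 41580 Da

41580 Da


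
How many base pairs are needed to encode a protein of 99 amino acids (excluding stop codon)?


Each amino acid = 1 codon = 3 bp
bp = 99 * 3 = 297 bp

297 bp


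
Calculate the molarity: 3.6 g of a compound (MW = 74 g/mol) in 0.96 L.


C = (mass / MW) / volume
C = (3.6 / 74) / 0.96
C = 0.0507 M

0.0507 M


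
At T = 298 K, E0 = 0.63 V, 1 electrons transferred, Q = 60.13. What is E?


E = E0 - (RT/nF) * ln(Q)
E = 0.63 - (8.314 * 298 / (1 * 96485)) * ln(60.13)
E = 0.5248 V

0.5248 V


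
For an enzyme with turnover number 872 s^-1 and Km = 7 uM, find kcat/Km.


Catalytic efficiency = kcat / Km
= 872 / 7
= 124.5714 uM^-1*s^-1

124.5714 uM^-1*s^-1


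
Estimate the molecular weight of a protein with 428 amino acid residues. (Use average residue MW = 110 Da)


MW = n_residues * 110 Da
MW = 428 * 110
MW = 47080 Da

47080 Da


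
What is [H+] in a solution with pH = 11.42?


[H+] = 10^(-pH)
[H+] = 10^(-11.42)
[H+] = 3.802e-12 M

3.802e-12 M


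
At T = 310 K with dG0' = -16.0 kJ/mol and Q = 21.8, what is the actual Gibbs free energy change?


dG = dG0' + RT * ln(Q) / 1000
dG = -16.0 + 8.314 * 310 * ln(21.8) / 1000
dG = -8.0569 kJ/mol

-8.0569 kJ/mol


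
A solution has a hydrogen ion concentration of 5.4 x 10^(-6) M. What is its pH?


pH = -log10([H+])
pH = -log10(5.4 x 10^(-6))
pH = 5.2676

5.2676


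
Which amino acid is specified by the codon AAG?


Standard genetic code lookup.
Codon AAG -> Lys

Lys


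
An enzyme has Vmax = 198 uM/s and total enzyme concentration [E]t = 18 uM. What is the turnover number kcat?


kcat = Vmax / [E]t
kcat = 198 / 18
kcat = 11.0 s^-1

11.0 s^-1


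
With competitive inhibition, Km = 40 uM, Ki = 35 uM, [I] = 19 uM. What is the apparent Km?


Km_app = Km * (1 + [I]/Ki)
Km_app = 40 * (1 + 19/35)
Km_app = 61.7143 uM

61.7143 uM


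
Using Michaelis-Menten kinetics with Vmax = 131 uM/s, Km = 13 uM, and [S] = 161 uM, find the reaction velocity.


v = Vmax * [S] / (Km + [S])
v = 131 * 161 / (13 + 161)
v = 121.2126 uM/s

121.2126 uM/s


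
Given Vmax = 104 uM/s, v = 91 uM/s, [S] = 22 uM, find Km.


Km = [S] * (Vmax - v) / v
Km = 22 * (104 - 91) / 91
Km = 3.1429 uM

3.1429 uM


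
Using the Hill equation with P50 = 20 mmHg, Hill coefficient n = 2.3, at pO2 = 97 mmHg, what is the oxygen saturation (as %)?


Y = pO2^n / (P50^n + pO2^n)
Y = 97^2.3 / (20^2.3 + 97^2.3)
Y = 97.42%

97.42%


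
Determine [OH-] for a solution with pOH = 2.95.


[OH-] = 10^(-pOH)
[OH-] = 10^(-2.95)
[OH-] = 0.0011 M

0.0011 M


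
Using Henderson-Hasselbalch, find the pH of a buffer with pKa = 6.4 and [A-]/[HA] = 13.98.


pH = pKa + log10([A-]/[HA])
pH = 6.4 + log10(13.98)
pH = 7.5455

7.5455


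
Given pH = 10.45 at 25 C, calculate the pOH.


pOH = 14 - pH
pOH = 14 - 10.45
pOH = 3.55

3.55


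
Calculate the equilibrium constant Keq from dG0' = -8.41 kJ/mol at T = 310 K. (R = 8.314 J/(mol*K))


Keq = exp(-dG0 * 1000 / (R * T))
Keq = exp(-(-8.41) * 1000 / (8.314 * 310))
Keq = 26.1292

26.1292


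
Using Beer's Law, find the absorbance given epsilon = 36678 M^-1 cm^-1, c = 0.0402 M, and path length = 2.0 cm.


A = epsilon * c * l
A = 36678 * 0.0402 * 2.0
A = 2948.9112

2948.9112


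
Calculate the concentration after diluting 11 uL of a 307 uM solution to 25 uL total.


C2 = C1 * V1 / V2
C2 = 307 * 11 / 25
C2 = 135.08 uM

135.08 uM


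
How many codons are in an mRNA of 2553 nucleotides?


codons = nucleotides / 3
codons = 2553 / 3 = 851

851


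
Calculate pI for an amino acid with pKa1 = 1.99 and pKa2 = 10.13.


pI = (pKa1 + pKa2) / 2
pI = (1.99 + 10.13) / 2
pI = 6.06

6.06


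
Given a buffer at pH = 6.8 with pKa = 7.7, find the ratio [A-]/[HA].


[A-]/[HA] = 10^(pH - pKa)
= 10^(6.8 - 7.7)
= 0.1259

0.1259


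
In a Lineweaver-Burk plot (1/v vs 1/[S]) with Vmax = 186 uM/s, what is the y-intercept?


y-intercept = 1/Vmax
= 1/186
= 0.0054 s/uM

0.0054 s/uM


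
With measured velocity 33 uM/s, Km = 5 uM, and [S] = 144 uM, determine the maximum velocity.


Vmax = v * (Km + [S]) / [S]
Vmax = 33 * (5 + 144) / 144
Vmax = 34.1458 uM/s

34.1458 uM/s


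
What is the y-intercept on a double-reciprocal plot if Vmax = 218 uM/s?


y-intercept = 1/Vmax
= 1/218
= 0.0046 s/uM

0.0046 s/uM


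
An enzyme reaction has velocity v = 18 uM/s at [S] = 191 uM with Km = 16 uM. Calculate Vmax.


Vmax = v * (Km + [S]) / [S]
Vmax = 18 * (16 + 191) / 191
Vmax = 19.5079 uM/s

19.5079 uM/s


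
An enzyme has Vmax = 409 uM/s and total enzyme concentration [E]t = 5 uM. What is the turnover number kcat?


kcat = Vmax / [E]t
kcat = 409 / 5
kcat = 81.8 s^-1

81.8 s^-1


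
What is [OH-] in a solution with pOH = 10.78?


[OH-] = 10^(-pOH)
[OH-] = 10^(-10.78)
[OH-] = 1.660e-11 M

1.660e-11 M


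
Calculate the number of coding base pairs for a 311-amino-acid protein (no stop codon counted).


Each amino acid = 1 codon = 3 bp
bp = 311 * 3 = 933 bp

933 bp


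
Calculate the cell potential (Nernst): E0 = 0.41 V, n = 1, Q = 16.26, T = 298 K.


E = E0 - (RT/nF) * ln(Q)
E = 0.41 - (8.314 * 298 / (1 * 96485)) * ln(16.26)
E = 0.3384 V

0.3384 V


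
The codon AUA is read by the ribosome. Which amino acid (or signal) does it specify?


Standard genetic code lookup.
Codon AUA -> Ile

Ile


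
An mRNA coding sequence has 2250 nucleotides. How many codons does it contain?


codons = nucleotides / 3
codons = 2250 / 3 = 750

750


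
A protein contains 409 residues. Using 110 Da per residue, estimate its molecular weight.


MW = n_residues * 110 Da
MW = 409 * 110
MW = 44990 Da

44990 Da


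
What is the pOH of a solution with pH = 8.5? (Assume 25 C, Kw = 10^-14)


pOH = 14 - pH
pOH = 14 - 8.5
pOH = 5.5

5.5


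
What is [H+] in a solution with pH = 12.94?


[H+] = 10^(-pH)
[H+] = 10^(-12.94)
[H+] = 1.148e-13 M

1.148e-13 M


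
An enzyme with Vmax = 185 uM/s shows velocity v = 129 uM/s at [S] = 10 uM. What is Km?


Km = [S] * (Vmax - v) / v
Km = 10 * (185 - 129) / 129
Km = 4.3411 uM

4.3411 uM


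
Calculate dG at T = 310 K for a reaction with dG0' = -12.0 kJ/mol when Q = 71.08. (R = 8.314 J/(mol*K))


dG = dG0' + RT * ln(Q) / 1000
dG = -12.0 + 8.314 * 310 * ln(71.08) / 1000
dG = -1.0107 kJ/mol

-1.0107 kJ/mol


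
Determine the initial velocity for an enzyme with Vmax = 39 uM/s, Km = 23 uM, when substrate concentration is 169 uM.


v = Vmax * [S] / (Km + [S])
v = 39 * 169 / (23 + 169)
v = 34.3281 uM/s

34.3281 uM/s


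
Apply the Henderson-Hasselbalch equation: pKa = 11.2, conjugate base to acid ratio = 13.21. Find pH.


pH = pKa + log10([A-]/[HA])
pH = 11.2 + log10(13.21)
pH = 12.3209

12.3209


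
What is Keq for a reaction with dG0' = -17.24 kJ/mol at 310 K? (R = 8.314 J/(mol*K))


Keq = exp(-dG0 * 1000 / (R * T))
Keq = exp(-(-17.24) * 1000 / (8.314 * 310))
Keq = 803.5722

803.5722


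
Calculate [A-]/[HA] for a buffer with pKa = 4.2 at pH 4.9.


[A-]/[HA] = 10^(pH - pKa)
= 10^(4.9 - 4.2)
= 5.0119

5.0119


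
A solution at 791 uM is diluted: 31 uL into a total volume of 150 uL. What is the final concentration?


C2 = C1 * V1 / V2
C2 = 791 * 31 / 150
C2 = 163.4733 uM

163.4733 uM


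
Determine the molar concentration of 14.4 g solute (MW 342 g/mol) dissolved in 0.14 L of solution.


C = (mass / MW) / volume
C = (14.4 / 342) / 0.14
C = 0.3008 M

0.3008 M


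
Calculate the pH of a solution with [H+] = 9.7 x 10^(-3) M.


pH = -log10([H+])
pH = -log10(9.7 x 10^(-3))
pH = 2.0132

2.0132


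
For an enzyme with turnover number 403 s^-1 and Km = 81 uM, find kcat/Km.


Catalytic efficiency = kcat / Km
= 403 / 81
= 4.9753 uM^-1*s^-1

4.9753 uM^-1*s^-1


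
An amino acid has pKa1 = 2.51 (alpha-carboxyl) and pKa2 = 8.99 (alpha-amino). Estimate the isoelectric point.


pI = (pKa1 + pKa2) / 2
pI = (2.51 + 8.99) / 2
pI = 5.75

5.75


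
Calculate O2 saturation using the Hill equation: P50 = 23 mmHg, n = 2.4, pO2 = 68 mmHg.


Y = pO2^n / (P50^n + pO2^n)
Y = 68^2.4 / (23^2.4 + 68^2.4)
Y = 93.1%

93.1%


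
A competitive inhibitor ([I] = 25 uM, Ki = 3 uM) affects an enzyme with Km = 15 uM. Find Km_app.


Km_app = Km * (1 + [I]/Ki)
Km_app = 15 * (1 + 25/3)
Km_app = 140.0 uM

140.0 uM


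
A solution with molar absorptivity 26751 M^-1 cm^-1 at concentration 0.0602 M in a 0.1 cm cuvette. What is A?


A = epsilon * c * l
A = 26751 * 0.0602 * 0.1
A = 161.041

161.041


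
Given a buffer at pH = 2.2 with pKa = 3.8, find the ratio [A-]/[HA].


[A-]/[HA] = 10^(pH - pKa)
= 10^(2.2 - 3.8)
= 0.0251

0.0251


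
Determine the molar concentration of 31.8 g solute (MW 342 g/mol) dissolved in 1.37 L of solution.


C = (mass / MW) / volume
C = (31.8 / 342) / 1.37
C = 0.0679 M

0.0679 M


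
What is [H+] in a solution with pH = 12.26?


[H+] = 10^(-pH)
[H+] = 10^(-12.26)
[H+] = 5.495e-13 M

5.495e-13 M


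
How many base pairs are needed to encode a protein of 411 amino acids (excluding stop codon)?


Each amino acid = 1 codon = 3 bp
bp = 411 * 3 = 1233 bp

1233 bp


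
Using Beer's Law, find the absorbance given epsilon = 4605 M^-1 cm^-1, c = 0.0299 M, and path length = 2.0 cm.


A = epsilon * c * l
A = 4605 * 0.0299 * 2.0
A = 275.379

275.379


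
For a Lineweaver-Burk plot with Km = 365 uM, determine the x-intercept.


x-intercept = -1/Km
= -1/365
= -0.0027 1/uM

-0.0027 1/uM


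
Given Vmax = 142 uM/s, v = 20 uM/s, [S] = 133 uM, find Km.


Km = [S] * (Vmax - v) / v
Km = 133 * (142 - 20) / 20
Km = 811.3 uM

811.3 uM


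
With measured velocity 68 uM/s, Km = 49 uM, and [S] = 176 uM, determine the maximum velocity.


Vmax = v * (Km + [S]) / [S]
Vmax = 68 * (49 + 176) / 176
Vmax = 86.9318 uM/s

86.9318 uM/s


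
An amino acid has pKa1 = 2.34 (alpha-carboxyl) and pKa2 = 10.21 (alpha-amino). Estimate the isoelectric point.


pI = (pKa1 + pKa2) / 2
pI = (2.34 + 10.21) / 2
pI = 6.275

6.275


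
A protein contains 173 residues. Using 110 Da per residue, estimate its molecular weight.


MW = n_residues * 110 Da
MW = 173 * 110
MW = 19030 Da

19030 Da


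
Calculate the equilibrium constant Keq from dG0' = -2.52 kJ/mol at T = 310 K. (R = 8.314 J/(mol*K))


Keq = exp(-dG0 * 1000 / (R * T))
Keq = exp(-(-2.52) * 1000 / (8.314 * 310))
Keq = 2.6585

2.6585


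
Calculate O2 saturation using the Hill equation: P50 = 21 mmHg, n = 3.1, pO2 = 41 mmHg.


Y = pO2^n / (P50^n + pO2^n)
Y = 41^3.1 / (21^3.1 + 41^3.1)
Y = 88.84%

88.84%


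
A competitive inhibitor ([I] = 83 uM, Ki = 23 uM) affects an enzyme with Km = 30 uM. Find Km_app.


Km_app = Km * (1 + [I]/Ki)
Km_app = 30 * (1 + 83/23)
Km_app = 138.2609 uM

138.2609 uM


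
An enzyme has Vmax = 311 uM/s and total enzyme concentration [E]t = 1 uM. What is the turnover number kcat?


kcat = Vmax / [E]t
kcat = 311 / 1
kcat = 311.0 s^-1

311.0 s^-1


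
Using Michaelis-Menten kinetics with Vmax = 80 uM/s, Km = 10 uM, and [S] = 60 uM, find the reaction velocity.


v = Vmax * [S] / (Km + [S])
v = 80 * 60 / (10 + 60)
v = 68.5714 uM/s

68.5714 uM/s


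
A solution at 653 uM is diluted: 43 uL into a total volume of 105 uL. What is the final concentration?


C2 = C1 * V1 / V2
C2 = 653 * 43 / 105
C2 = 267.419 uM

267.419 uM


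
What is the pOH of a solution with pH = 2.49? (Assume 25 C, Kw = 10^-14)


pOH = 14 - pH
pOH = 14 - 2.49
pOH = 11.51

11.51


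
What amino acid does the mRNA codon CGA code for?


Standard genetic code lookup.
Codon CGA -> Arg

Arg


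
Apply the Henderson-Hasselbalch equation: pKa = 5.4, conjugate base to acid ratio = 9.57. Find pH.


pH = pKa + log10([A-]/[HA])
pH = 5.4 + log10(9.57)
pH = 6.3809

6.3809


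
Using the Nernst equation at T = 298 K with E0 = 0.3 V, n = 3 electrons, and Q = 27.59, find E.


E = E0 - (RT/nF) * ln(Q)
E = 0.3 - (8.314 * 298 / (3 * 96485)) * ln(27.59)
E = 0.2716 V

0.2716 V


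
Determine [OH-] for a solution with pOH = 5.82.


[OH-] = 10^(-pOH)
[OH-] = 10^(-5.82)
[OH-] = 1.514e-06 M

1.514e-06 M


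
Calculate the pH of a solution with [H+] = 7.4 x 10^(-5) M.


pH = -log10([H+])
pH = -log10(7.4 x 10^(-5))
pH = 4.1308

4.1308


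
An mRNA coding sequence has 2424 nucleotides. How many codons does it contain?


codons = nucleotides / 3
codons = 2424 / 3 = 808

808


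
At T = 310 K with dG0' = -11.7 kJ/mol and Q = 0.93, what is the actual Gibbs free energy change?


dG = dG0' + RT * ln(Q) / 1000
dG = -11.7 + 8.314 * 310 * ln(0.93) / 1000
dG = -11.887 kJ/mol

-11.887 kJ/mol


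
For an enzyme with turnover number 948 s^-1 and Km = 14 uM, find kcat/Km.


Catalytic efficiency = kcat / Km
= 948 / 14
= 67.7143 uM^-1*s^-1

67.7143 uM^-1*s^-1


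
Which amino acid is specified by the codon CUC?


Standard genetic code lookup.
Codon CUC -> Leu

Leu


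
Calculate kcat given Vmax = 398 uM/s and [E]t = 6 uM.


kcat = Vmax / [E]t
kcat = 398 / 6
kcat = 66.3333 s^-1

66.3333 s^-1


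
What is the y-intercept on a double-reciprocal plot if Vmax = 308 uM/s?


y-intercept = 1/Vmax
= 1/308
= 0.0032 s/uM

0.0032 s/uM


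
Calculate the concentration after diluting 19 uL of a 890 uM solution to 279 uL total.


C2 = C1 * V1 / V2
C2 = 890 * 19 / 279
C2 = 60.6093 uM

60.6093 uM


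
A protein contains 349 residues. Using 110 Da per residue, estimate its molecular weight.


MW = n_residues * 110 Da
MW = 349 * 110
MW = 38390 Da

38390 Da


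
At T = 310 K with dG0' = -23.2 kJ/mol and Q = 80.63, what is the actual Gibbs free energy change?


dG = dG0' + RT * ln(Q) / 1000
dG = -23.2 + 8.314 * 310 * ln(80.63) / 1000
dG = -11.8858 kJ/mol

-11.8858 kJ/mol


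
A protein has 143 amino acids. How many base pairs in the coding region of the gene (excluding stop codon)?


Each amino acid = 1 codon = 3 bp
bp = 143 * 3 = 429 bp

429 bp


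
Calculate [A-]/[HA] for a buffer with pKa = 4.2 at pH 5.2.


[A-]/[HA] = 10^(pH - pKa)
= 10^(5.2 - 4.2)
= 10.0

10.0


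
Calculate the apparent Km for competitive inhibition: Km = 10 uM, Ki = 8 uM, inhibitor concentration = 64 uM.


Km_app = Km * (1 + [I]/Ki)
Km_app = 10 * (1 + 64/8)
Km_app = 90.0 uM

90.0 uM


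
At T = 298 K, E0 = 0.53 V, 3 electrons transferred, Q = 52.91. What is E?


E = E0 - (RT/nF) * ln(Q)
E = 0.53 - (8.314 * 298 / (3 * 96485)) * ln(52.91)
E = 0.496 V

0.496 V
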